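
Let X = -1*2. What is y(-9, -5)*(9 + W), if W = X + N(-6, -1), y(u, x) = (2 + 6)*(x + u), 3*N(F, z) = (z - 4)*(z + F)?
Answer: -6272/3 ≈ -2090.7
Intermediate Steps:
N(F, z) = (-4 + z)*(F + z)/3 (N(F, z) = ((z - 4)*(z + F))/3 = ((-4 + z)*(F + z))/3 = (-4 + z)*(F + z)/3)
X = -2
y(u, x) = 8*u + 8*x (y(u, x) = 8*(u + x) = 8*u + 8*x)
W = 29/3 (W = -2 + (-4/3*(-6) - 4/3*(-1) + (1/3)*(-1)**2 + (1/3)*(-6)*(-1)) = -2 + (8 + 4/3 + (1/3)*1 + 2) = -2 + (8 + 4/3 + 1/3 + 2) = -2 + 35/3 = 29/3 ≈ 9.6667)
y(-9, -5)*(9 + W) = (8*(-9) + 8*(-5))*(9 + 29/3) = (-72 - 40)*(56/3) = -112*56/3 = -6272/3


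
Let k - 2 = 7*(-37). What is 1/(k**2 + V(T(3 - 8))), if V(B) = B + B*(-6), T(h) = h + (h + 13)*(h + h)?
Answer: 1/66474 ≈ 1.5043e-5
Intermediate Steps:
k = -257 (k = 2 + 7*(-37) = 2 - 259 = -257)
T(h) = h + 2*h*(13 + h) (T(h) = h + (13 + h)*(2*h) = h + 2*h*(13 + h))
V(B) = -5*B (V(B) = B - 6*B = -5*B)
1/(k**2 + V(T(3 - 8))) = 1/((-257)**2 - 5*(3 - 8)*(27 + 2*(3 - 8))) = 1/(66049 - (-25)*(27 + 2*(-5))) = 1/(66049 - (-25)*(27 - 10)) = 1/(66049 - (-25)*17) = 1/(66049 - 5*(-85)) = 1/(66049 + 425) = 1/66474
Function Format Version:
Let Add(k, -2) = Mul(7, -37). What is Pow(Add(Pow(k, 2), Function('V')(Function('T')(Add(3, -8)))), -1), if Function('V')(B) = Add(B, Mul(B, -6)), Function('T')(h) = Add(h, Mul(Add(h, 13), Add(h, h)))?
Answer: Rational(1, 66474) ≈ 1.5043e-5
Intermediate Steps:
k = -257 (k = Add(2, Mul(7, -37)) = Add(2, -259) = -257)
Function('T')(h) = Add(h, Mul(2, h, Add(13, h))) (Function('T')(h) = Add(h, Mul(Add(13, h), Mul(2, h))) = Add(h, Mul(2, h, Add(13, h))))
Function('V')(B) = Mul(-5, B) (Function('V')(B) = Add(B, Mul(-6, B)) = Mul(-5, B))
Pow(Add(Pow(k, 2), Function('V')(Function('T')(Add(3, -8)))), -1) = Pow(Add(Pow(-257, 2), Mul(-5, Mul(Add(3, -8), Add(27, Mul(2, Add(3, -8)))))), -1) = Pow(Add(66049, Mul(-5, Mul(-5, Add(27, Mul(2, -5))))), -1) = Pow(Add(66049, Mul(-5, Mul(-5, Add(27, -10)))), -1) = Pow(Add(66049, Mul(-5, Mul(-5, 17))), -1) = Pow(Add(66049, Mul(-5, -85)), -1) = Pow(Add(66049, 425), -1) = Pow(66474, -1) = Rational(1, 66474)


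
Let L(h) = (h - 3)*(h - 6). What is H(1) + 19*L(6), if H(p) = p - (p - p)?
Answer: 1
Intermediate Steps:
H(p) = p (H(p) = p - 1*0 = p + 0 = p)
L(h) = (-6 + h)*(-3 + h) (L(h) = (-3 + h)*(-6 + h) = (-6 + h)*(-3 + h))
H(1) + 19*L(6) = 1 + 19*(18 + 6**2 - 9*6) = 1 + 19*(18 + 36 - 54) = 1 + 19*0 = 1 + 0 = 1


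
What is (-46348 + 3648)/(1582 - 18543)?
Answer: 6100/2423 ≈ 2.5175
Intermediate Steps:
(-46348 + 3648)/(1582 - 18543) = -42700/(-16961) = -42700*(-1/16961) = 6100/2423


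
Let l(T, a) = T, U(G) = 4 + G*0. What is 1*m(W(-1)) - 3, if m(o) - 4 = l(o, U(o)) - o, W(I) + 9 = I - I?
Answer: 1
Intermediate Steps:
U(G) = 4 (U(G) = 4 + 0 = 4)
W(I) = -9 (W(I) = -9 + (I - I) = -9 + 0 = -9)
m(o) = 4 (m(o) = 4 + (o - o) = 4 + 0 = 4)
1*m(W(-1)) - 3 = 1*4 - 3 = 4 - 3 = 1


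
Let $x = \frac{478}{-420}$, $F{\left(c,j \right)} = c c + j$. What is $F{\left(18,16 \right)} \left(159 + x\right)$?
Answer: $\frac{1127134}{21} \approx 53673.0$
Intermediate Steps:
$F{\left(c,j \right)} = j + c^{2}$ ($F{\left(c,j \right)} = c^{2} + j = j + c^{2}$)
$x = - \frac{239}{210}$ ($x = 478 \left(- \frac{1}{420}\right) = - \frac{239}{210} \approx -1.1381$)
$F{\left(18,16 \right)} \left(159 + x\right) = \left(16 + 18^{2}\right) \left(159 - \frac{239}{210}\right) = \left(16 + 324\right) \frac{33151}{210} = 340 \cdot \frac{33151}{210} = \frac{1127134}{21}$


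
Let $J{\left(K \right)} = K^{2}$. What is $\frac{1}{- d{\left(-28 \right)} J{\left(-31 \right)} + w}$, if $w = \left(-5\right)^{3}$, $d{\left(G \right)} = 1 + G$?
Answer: $\frac{1}{25822} \approx 3.8727 \cdot 10^{-5}$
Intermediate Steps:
$w = -125$
$\frac{1}{- d{\left(-28 \right)} J{\left(-31 \right)} + w} = \frac{1}{- (1 - 28) \left(-31\right)^{2} - 125} = \frac{1}{\left(-1\right) \left(-27\right) 961 - 125} = \frac{1}{27 \cdot 961 - 125} = \frac{1}{25947 - 125} = \frac{1}{25822}$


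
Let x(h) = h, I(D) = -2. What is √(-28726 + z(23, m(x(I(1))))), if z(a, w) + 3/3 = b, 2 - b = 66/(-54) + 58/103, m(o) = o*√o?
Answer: 2*I*√685657198/309 ≈ 169.48*I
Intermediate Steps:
m(o) = o^(3/2)
b = 2465/927 (b = 2 - (66/(-54) + 58/103) = 2 - (66*(-1/54) + 58*(1/103)) = 2 - (-11/9 + 58/103) = 2 - 1*(-611/927) = 2 + 611/927 = 2465/927 ≈ 2.6591)
z(a, w) = 1538/927 (z(a, w) = -1 + 2465/927 = 1538/927)
√(-28726 + z(23, m(x(I(1))))) = √(-28726 + 1538/927) = √(-26627464/927) = 2*I*√685657198/309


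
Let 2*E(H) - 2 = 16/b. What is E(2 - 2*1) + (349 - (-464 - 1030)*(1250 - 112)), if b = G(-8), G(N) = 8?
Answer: 1700523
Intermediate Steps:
b = 8
E(H) = 2 (E(H) = 1 + (16/8)/2 = 1 + (16*(⅛))/2 = 1 + (½)*2 = 1 + 1 = 2)
E(2 - 2*1) + (349 - (-464 - 1030)*(1250 - 112)) = 2 + (349 - (-464 - 1030)*(1250 - 112)) = 2 + (349 - (-1494)*1138) = 2 + (349 - 1*(-1700172)) = 2 + (349 + 1700172) = 2 + 1700521 = 1700523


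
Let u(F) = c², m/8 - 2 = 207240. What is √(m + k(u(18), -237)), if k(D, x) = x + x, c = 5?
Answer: √1657462 ≈ 1287.4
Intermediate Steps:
m = 1657936 (m = 16 + 8*207240 = 16 + 1657920 = 1657936)
u(F) = 25 (u(F) = 5² = 25)
k(D, x) = 2*x
√(m + k(u(18), -237)) = √(1657936 + 2*(-237)) = √(1657936 - 474) = √1657462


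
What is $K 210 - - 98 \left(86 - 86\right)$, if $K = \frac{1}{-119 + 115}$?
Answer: $- \frac{105}{2} \approx -52.5$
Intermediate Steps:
$K = - \frac{1}{4}$ ($K = \frac{1}{-4} = - \frac{1}{4} \approx -0.25$)
$K 210 - - 98 \left(86 - 86\right) = \left(- \frac{1}{4}\right) 210 - - 98 \left(86 - 86\right) = - \frac{105}{2} - \left(-98\right) 0 = - \frac{105}{2} - 0 = - \frac{105}{2} + 0 = - \frac{105}{2}$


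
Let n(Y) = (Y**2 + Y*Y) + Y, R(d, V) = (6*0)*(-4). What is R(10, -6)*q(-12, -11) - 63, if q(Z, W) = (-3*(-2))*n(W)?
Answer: -63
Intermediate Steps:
R(d, V) = 0 (R(d, V) = 0*(-4) = 0)
n(Y) = Y + 2*Y**2 (n(Y) = (Y**2 + Y**2) + Y = 2*Y**2 + Y = Y + 2*Y**2)
q(Z, W) = 6*W*(1 + 2*W) (q(Z, W) = (-3*(-2))*(W*(1 + 2*W)) = 6*(W*(1 + 2*W)) = 6*W*(1 + 2*W))
R(10, -6)*q(-12, -11) - 63 = 0*(6*(-11)*(1 + 2*(-11))) - 63 = 0*(6*(-11)*(1 - 22)) - 63 = 0*(6*(-11)*(-21)) - 63 = 0*1386 - 63 = 0 - 63 = -63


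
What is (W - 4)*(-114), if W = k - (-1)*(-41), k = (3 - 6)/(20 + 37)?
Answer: 5136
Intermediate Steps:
k = -1/19 (k = -3/57 = -3*1/57 = -1/19 ≈ -0.052632)
W = -780/19 (W = -1/19 - (-1)*(-41) = -1/19 - 1*41 = -1/19 - 41 = -780/19 ≈ -41.053)
(W - 4)*(-114) = (-780/19 - 4)*(-114) = -856/19*(-114) = 5136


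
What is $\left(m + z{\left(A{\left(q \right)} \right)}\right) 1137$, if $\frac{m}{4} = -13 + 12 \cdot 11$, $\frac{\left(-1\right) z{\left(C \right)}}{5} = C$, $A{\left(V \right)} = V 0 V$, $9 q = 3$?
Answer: $541212$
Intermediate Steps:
$q = \frac{1}{3}$ ($q = \frac{1}{9} \cdot 3 = \frac{1}{3} \approx 0.33333$)
$A{\left(V \right)} = 0$ ($A{\left(V \right)} = 0 V = 0$)
$z{\left(C \right)} = - 5 C$
$m = 476$ ($m = 4 \left(-13 + 12 \cdot 11\right) = 4 \left(-13 + 132\right) = 4 \cdot 119 = 476$)
$\left(m + z{\left(A{\left(q \right)} \right)}\right) 1137 = \left(476 - 0\right) 1137 = \left(476 + 0\right) 1137 = 476 \cdot 1137 = 541212$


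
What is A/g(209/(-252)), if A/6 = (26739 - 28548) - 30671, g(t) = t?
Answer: 49109760/209 ≈ 2.3498e+5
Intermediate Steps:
A = -194880 (A = 6*((26739 - 28548) - 30671) = 6*(-1809 - 30671) = 6*(-32480) = -194880)
A/g(209/(-252)) = -194880/(209/(-252)) = -194880/(209*(-1/252)) = -194880/(-209/252) = -194880*(-252/209) = 49109760/209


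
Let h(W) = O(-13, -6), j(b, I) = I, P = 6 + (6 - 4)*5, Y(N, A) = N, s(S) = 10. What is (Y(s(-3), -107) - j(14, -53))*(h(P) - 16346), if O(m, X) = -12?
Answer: -1030554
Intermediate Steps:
P = 16 (P = 6 + 2*5 = 6 + 10 = 16)
h(W) = -12
(Y(s(-3), -107) - j(14, -53))*(h(P) - 16346) = (10 - 1*(-53))*(-12 - 16346) = (10 + 53)*(-16358) = 63*(-16358) = -1030554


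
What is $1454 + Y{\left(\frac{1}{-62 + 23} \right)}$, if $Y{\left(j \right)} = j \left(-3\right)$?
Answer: $\frac{18903}{13} \approx 1454.1$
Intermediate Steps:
$Y{\left(j \right)} = - 3 j$
$1454 + Y{\left(\frac{1}{-62 + 23} \right)} = 1454 - \frac{3}{-62 + 23} = 1454 - \frac{3}{-39} = 1454 - - \frac{1}{13} = 1454 + \frac{1}{13} = \frac{18903}{13}$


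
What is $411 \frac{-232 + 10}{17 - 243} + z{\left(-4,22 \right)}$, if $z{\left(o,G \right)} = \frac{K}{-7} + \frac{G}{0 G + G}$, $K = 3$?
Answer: $\frac{319799}{791} \approx 404.3$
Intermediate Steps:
$z{\left(o,G \right)} = \frac{4}{7}$ ($z{\left(o,G \right)} = \frac{3}{-7} + \frac{G}{0 G + G} = 3 \left(- \frac{1}{7}\right) + \frac{G}{0 + G} = - \frac{3}{7} + \frac{G}{G} = - \frac{3}{7} + 1 = \frac{4}{7}$)
$411 \frac{-232 + 10}{17 - 243} + z{\left(-4,22 \right)} = 411 \frac{-232 + 10}{17 - 243} + \frac{4}{7} = 411 \left(- \frac{222}{-226}\right) + \frac{4}{7} = 411 \left(\left(-222\right) \left(- \frac{1}{226}\right)\right) + \frac{4}{7} = 411 \cdot \frac{111}{113} + \frac{4}{7} = \frac{45621}{113} + \frac{4}{7} = \frac{319799}{791}$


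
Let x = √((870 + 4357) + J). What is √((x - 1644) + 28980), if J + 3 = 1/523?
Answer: √(7477188744 + 523*√1428916019)/523 ≈ 165.55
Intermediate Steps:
J = -1568/523 (J = -3 + 1/523 = -1568/523 ≈ -2.9981)
x = √1428916019/523 (x = √((870 + 4357) - 1568/523) = √(5227 - 1568/523) = √(2732153/523) = √1428916019/523 ≈ 72.277)
√((x - 1644) + 28980) = √((√1428916019/523 - 1644) + 28980) = √((-1644 + √1428916019/523) + 28980) = √(27336 + √1428916019/523)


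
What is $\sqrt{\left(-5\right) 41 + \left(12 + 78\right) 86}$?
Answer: $\sqrt{7535} \approx 86.804$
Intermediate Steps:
$\sqrt{\left(-5\right) 41 + \left(12 + 78\right) 86} = \sqrt{-205 + 90 \cdot 86} = \sqrt{-205 + 7740} = \sqrt{7535}$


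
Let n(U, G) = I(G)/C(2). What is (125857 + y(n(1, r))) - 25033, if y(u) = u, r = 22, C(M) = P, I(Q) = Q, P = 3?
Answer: 302494/3 ≈ 1.0083e+5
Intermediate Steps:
C(M) = 3
n(U, G) = G/3
(125857 + y(n(1, r))) - 25033 = (125857 + (1/3)*22) - 25033 = (125857 + 22/3) - 25033 = 377593/3 - 25033 = 302494/3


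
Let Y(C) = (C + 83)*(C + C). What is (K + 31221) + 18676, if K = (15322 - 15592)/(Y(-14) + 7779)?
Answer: 97249163/1949 ≈ 49897.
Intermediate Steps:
Y(C) = 2*C*(83 + C) (Y(C) = (83 + C)*(2*C) = 2*C*(83 + C))
K = -90/1949 (K = (15322 - 15592)/(2*(-14)*(83 - 14) + 7779) = -270/(2*(-14)*69 + 7779) = -270/(-1932 + 7779) = -270/5847 = -270*1/5847 = -90/1949 ≈ -0.046178)
(K + 31221) + 18676 = (-90/1949 + 31221) + 18676 = 60849639/1949 + 18676 = 97249163/1949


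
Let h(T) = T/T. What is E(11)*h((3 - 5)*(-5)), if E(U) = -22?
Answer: -22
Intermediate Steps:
h(T) = 1
E(11)*h((3 - 5)*(-5)) = -22*1 = -22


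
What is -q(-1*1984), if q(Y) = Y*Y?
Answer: -3936256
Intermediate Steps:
q(Y) = Y²
-q(-1*1984) = -(-1*1984)² = -1*(-1984)² = -1*3936256 = -3936256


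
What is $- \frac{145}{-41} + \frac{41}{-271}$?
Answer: $\frac{37614}{11111} \approx 3.3853$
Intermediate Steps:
$- \frac{145}{-41} + \frac{41}{-271} = \left(-145\right) \left(- \frac{1}{41}\right) + 41 \left(- \frac{1}{271}\right) = \frac{145}{41} - \frac{41}{271} = \frac{37614}{11111}$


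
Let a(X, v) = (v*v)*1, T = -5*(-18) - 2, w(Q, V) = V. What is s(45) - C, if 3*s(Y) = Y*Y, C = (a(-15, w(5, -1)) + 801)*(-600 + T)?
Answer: 411299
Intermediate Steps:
T = 88 (T = 90 - 2 = 88)
a(X, v) = v² (a(X, v) = v²*1 = v²)
C = -410624 (C = ((-1)² + 801)*(-600 + 88) = (1 + 801)*(-512) = 802*(-512) = -410624)
s(Y) = Y²/3 (s(Y) = (Y*Y)/3 = Y²/3)
s(45) - C = (⅓)*45² - 1*(-410624) = (⅓)*2025 + 410624 = 675 + 410624 = 411299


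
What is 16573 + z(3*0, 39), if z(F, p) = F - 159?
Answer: 16414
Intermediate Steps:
z(F, p) = -159 + F
16573 + z(3*0, 39) = 16573 + (-159 + 3*0) = 16573 + (-159 + 0) = 16573 - 159 = 16414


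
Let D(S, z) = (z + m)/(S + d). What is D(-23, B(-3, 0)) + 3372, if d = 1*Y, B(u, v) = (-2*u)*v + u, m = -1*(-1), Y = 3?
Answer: 33721/10 ≈ 3372.1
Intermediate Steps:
m = 1
B(u, v) = u - 2*u*v (B(u, v) = -2*u*v + u = u - 2*u*v)
d = 3 (d = 1*3 = 3)
D(S, z) = (1 + z)/(3 + S) (D(S, z) = (z + 1)/(S + 3) = (1 + z)/(3 + S))
D(-23, B(-3, 0)) + 3372 = (1 - 3*(1 - 2*0))/(3 - 23) + 3372 = (1 - 3*(1 + 0))/(-20) + 3372 = -(1 - 3*1)/20 + 3372 = -(1 - 3)/20 + 3372 = -1/20*(-2) + 3372 = ⅒ + 3372 = 33721/10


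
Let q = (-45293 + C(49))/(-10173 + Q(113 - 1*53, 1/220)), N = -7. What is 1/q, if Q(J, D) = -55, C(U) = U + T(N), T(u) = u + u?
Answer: 5114/22629 ≈ 0.22599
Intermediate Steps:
T(u) = 2*u
C(U) = -14 + U (C(U) = U + 2*(-7) = U - 14 = -14 + U)
q = 22629/5114 (q = (-45293 + (-14 + 49))/(-10173 - 55) = (-45293 + 35)/(-10228) = -45258*(-1/10228) = 22629/5114 ≈ 4.4249)
1/q = 1/(22629/5114) = 5114/22629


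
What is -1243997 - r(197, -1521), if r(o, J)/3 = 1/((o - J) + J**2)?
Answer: -2880050850526/2315159 ≈ -1.2440e+6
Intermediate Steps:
r(o, J) = 3/(o + J**2 - J) (r(o, J) = 3/((o - J) + J**2) = 3/(o + J**2 - J))
-1243997 - r(197, -1521) = -1243997 - 3/(197 + (-1521)**2 - 1*(-1521)) = -1243997 - 3/(197 + 2313441 + 1521) = -1243997 - 3/2315159 = -2880050850526/2315159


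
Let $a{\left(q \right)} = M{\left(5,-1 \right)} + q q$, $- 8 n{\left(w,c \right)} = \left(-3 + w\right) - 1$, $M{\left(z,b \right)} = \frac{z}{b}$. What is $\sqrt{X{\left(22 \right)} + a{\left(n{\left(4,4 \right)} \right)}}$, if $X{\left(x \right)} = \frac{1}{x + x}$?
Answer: $\frac{i \sqrt{2409}}{22} \approx 2.231 i$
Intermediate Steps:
$X{\left(x \right)} = \frac{1}{2 x}$
$n{\left(w,c \right)} = \frac{1}{2} - \frac{w}{8}$ ($n{\left(w,c \right)} = - \frac{\left(-3 + w\right) - 1}{8} = - \frac{-4 + w}{8} = \frac{1}{2} - \frac{w}{8}$)
$a{\left(q \right)} = -5 + q^{2}$ ($a{\left(q \right)} = \frac{5}{-1} + q q = 5 \left(-1\right) + q^{2} = -5 + q^{2}$)
$\sqrt{X{\left(22 \right)} + a{\left(n{\left(4,4 \right)} \right)}} = \sqrt{\frac{1}{2 \cdot 22} - \left(5 - \left(\frac{1}{2} - \frac{1}{2}\right)^{2}\right)} = \sqrt{\frac{1}{2} \cdot \frac{1}{22} - \left(5 - \left(\frac{1}{2} - \frac{1}{2}\right)^{2}\right)} = \sqrt{\frac{1}{44} - \left(5 - 0^{2}\right)} = \sqrt{\frac{1}{44} + \left(-5 + 0\right)} = \sqrt{\frac{1}{44} - 5} = \sqrt{- \frac{219}{44}} = \frac{i \sqrt{2409}}{22}$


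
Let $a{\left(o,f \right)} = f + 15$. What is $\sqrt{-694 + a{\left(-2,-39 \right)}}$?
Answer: $i \sqrt{718} \approx 26.796 i$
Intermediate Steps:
$a{\left(o,f \right)} = 15 + f$
$\sqrt{-694 + a{\left(-2,-39 \right)}} = \sqrt{-694 + \left(15 - 39\right)} = \sqrt{-694 - 24} = \sqrt{-718} = i \sqrt{718}$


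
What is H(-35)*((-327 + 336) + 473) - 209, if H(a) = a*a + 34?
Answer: 606629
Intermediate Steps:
H(a) = 34 + a**2 (H(a) = a**2 + 34 = 34 + a**2)
H(-35)*((-327 + 336) + 473) - 209 = (34 + (-35)**2)*((-327 + 336) + 473) - 209 = (34 + 1225)*(9 + 473) - 209 = 1259*482 - 209 = 606838 - 209 = 606629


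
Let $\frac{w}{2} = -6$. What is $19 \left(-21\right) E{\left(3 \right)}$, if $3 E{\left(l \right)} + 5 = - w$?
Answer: $-931$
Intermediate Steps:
$w = -12$ ($w = 2 \left(-6\right) = -12$)
$E{\left(l \right)} = \frac{7}{3}$ ($E{\left(l \right)} = - \frac{5}{3} + \frac{\left(-1\right) \left(-12\right)}{3} = - \frac{5}{3} + \frac{1}{3} \cdot 12 = - \frac{5}{3} + 4 = \frac{7}{3}$)
$19 \left(-21\right) E{\left(3 \right)} = 19 \left(-21\right) \frac{7}{3} = \left(-399\right) \frac{7}{3} = -931$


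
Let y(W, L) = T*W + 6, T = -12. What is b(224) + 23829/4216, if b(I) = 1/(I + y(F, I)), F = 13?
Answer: 883781/155992 ≈ 5.6656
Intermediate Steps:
y(W, L) = 6 - 12*W (y(W, L) = -12*W + 6 = 6 - 12*W)
b(I) = 1/(-150 + I) (b(I) = 1/(I + (6 - 12*13)) = 1/(I + (6 - 156)) = 1/(I - 150) = 1/(-150 + I))
b(224) + 23829/4216 = 1/(-150 + 224) + 23829/4216 = 1/74 + 23829*(1/4216) = 1/74 + 23829/4216 = 883781/155992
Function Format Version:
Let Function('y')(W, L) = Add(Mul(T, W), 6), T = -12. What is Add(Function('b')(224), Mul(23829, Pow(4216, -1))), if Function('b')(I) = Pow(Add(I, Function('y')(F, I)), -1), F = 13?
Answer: Rational(883781, 155992) ≈ 5.6656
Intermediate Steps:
Function('y')(W, L) = Add(6, Mul(-12, W)) (Function('y')(W, L) = Add(Mul(-12, W), 6) = Add(6, Mul(-12, W)))
Function('b')(I) = Pow(Add(-150, I), -1) (Function('b')(I) = Pow(Add(I, Add(6, Mul(-12, 13))), -1) = Pow(Add(I, Add(6, -156)), -1) = Pow(Add(I, -150), -1) = Pow(Add(-150, I), -1))
Add(Function('b')(224), Mul(23829, Pow(4216, -1))) = Add(Pow(Add(-150, 224), -1), Mul(23829, Pow(4216, -1))) = Add(Pow(74, -1), Mul(23829, Rational(1, 4216))) = Add(Rational(1, 74), Rational(23829, 4216)) = Rational(883781, 155992)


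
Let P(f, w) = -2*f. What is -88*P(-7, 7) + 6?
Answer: -1226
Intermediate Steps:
-88*P(-7, 7) + 6 = -(-176)*(-7) + 6 = -88*14 + 6 = -1232 + 6 = -1226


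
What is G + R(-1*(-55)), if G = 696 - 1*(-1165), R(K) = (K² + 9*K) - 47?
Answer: 5334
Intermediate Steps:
R(K) = -47 + K² + 9*K
G = 1861 (G = 696 + 1165 = 1861)
G + R(-1*(-55)) = 1861 + (-47 + (-1*(-55))² + 9*(-1*(-55))) = 1861 + (-47 + 55² + 9*55) = 1861 + (-47 + 3025 + 495) = 1861 + 3473 = 5334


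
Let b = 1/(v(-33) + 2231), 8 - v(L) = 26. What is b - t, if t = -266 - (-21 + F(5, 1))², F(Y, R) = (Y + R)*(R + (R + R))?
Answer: 608576/2213 ≈ 275.00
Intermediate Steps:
F(Y, R) = 3*R*(R + Y) (F(Y, R) = (R + Y)*(R + 2*R) = (R + Y)*(3*R) = 3*R*(R + Y))
v(L) = -18 (v(L) = 8 - 1*26 = 8 - 26 = -18)
t = -275 (t = -266 - (-21 + 3*1*(1 + 5))² = -266 - (-21 + 3*1*6)² = -266 - (-21 + 18)² = -266 - 1*(-3)² = -266 - 1*9 = -266 - 9 = -275)
b = 1/2213 (b = 1/(-18 + 2231) = 1/2213 ≈ 0.00045188)
b - t = 1/2213 - 1*(-275) = 1/2213 + 275 = 608576/2213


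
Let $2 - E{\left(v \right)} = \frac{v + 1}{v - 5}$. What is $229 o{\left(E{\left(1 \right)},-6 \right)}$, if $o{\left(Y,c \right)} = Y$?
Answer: $\frac{1145}{2} \approx 572.5$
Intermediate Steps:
$E{\left(v \right)} = 2 - \frac{1 + v}{-5 + v}$ ($E{\left(v \right)} = 2 - \frac{v + 1}{v - 5} = 2 - \frac{1 + v}{-5 + v}$)
$229 o{\left(E{\left(1 \right)},-6 \right)} = 229 \frac{-11 + 1}{-5 + 1} = 229 \frac{1}{-4} \left(-10\right) = 229 \left(\left(- \frac{1}{4}\right) \left(-10\right)\right) = 229 \cdot \frac{5}{2} = \frac{1145}{2}$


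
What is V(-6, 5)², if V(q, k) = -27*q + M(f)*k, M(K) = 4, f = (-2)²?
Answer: 33124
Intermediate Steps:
f = 4
V(q, k) = -27*q + 4*k
V(-6, 5)² = (-27*(-6) + 4*5)² = (162 + 20)² = 182² = 33124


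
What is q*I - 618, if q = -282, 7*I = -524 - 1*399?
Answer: 255960/7 ≈ 36566.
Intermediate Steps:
I = -923/7 (I = (-524 - 1*399)/7 = (-524 - 399)/7 = (⅐)*(-923) = -923/7 ≈ -131.86)
q*I - 618 = -282*(-923/7) - 618 = 260286/7 - 618 = 255960/7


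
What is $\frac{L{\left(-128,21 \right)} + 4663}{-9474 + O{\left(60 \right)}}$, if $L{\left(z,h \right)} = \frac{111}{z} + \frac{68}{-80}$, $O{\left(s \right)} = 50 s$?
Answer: $- \frac{994407}{1381120} \approx -0.72$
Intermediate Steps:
$L{\left(z,h \right)} = - \frac{17}{20} + \frac{111}{z}$ ($L{\left(z,h \right)} = \frac{111}{z} + 68 \left(- \frac{1}{80}\right) = \frac{111}{z} - \frac{17}{20} = - \frac{17}{20} + \frac{111}{z}$)
$\frac{L{\left(-128,21 \right)} + 4663}{-9474 + O{\left(60 \right)}} = \frac{\left(- \frac{17}{20} + \frac{111}{-128}\right) + 4663}{-9474 + 50 \cdot 60} = \frac{\left(- \frac{17}{20} + 111 \left(- \frac{1}{128}\right)\right) + 4663}{-9474 + 3000} = \frac{\left(- \frac{17}{20} - \frac{111}{128}\right) + 4663}{-6474} = \left(- \frac{1099}{640} + 4663\right) \left(- \frac{1}{6474}\right) = \frac{2983221}{640} \left(- \frac{1}{6474}\right) = - \frac{994407}{1381120}$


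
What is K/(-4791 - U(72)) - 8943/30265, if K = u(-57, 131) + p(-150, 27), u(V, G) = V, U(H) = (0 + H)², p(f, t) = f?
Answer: -5529438/20126225 ≈ -0.27474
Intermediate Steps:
U(H) = H²
K = -207 (K = -57 - 150 = -207)
K/(-4791 - U(72)) - 8943/30265 = -207/(-4791 - 1*72²) - 8943/30265 = -207/(-4791 - 1*5184) - 8943*1/30265 = -207/(-4791 - 5184) - 8943/30265 = -207/(-9975) - 8943/30265 = -207*(-1/9975) - 8943/30265 = 69/3325 - 8943/30265 = -5529438/20126225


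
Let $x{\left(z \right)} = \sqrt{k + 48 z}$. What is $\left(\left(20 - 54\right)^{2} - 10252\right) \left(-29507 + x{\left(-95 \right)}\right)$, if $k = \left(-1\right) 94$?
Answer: $268395672 - 9096 i \sqrt{4654} \approx 2.684 \cdot 10^{8} - 6.2053 \cdot 10^{5} i$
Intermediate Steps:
$k = -94$
$x{\left(z \right)} = \sqrt{-94 + 48 z}$
$\left(\left(20 - 54\right)^{2} - 10252\right) \left(-29507 + x{\left(-95 \right)}\right) = \left(\left(20 - 54\right)^{2} - 10252\right) \left(-29507 + \sqrt{-94 + 48 \left(-95\right)}\right) = \left(\left(-34\right)^{2} - 10252\right) \left(-29507 + \sqrt{-94 - 4560}\right) = \left(1156 - 10252\right) \left(-29507 + \sqrt{-4654}\right) = - 9096 \left(-29507 + i \sqrt{4654}\right) = 268395672 - 9096 i \sqrt{4654}$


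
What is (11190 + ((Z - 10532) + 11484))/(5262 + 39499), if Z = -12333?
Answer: -191/44761 ≈ -0.0042671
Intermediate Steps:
(11190 + ((Z - 10532) + 11484))/(5262 + 39499) = (11190 + ((-12333 - 10532) + 11484))/(5262 + 39499) = (11190 + (-22865 + 11484))/44761 = (11190 - 11381)*(1/44761) = -191*1/44761 = -191/44761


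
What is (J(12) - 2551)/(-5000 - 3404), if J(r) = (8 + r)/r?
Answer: 1912/6303 ≈ 0.30335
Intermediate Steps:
J(r) = (8 + r)/r
(J(12) - 2551)/(-5000 - 3404) = ((8 + 12)/12 - 2551)/(-5000 - 3404) = ((1/12)*20 - 2551)/(-8404) = (5/3 - 2551)*(-1/8404) = -7648/3*(-1/8404) = 1912/6303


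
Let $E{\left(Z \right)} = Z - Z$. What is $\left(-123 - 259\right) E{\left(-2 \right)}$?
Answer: $0$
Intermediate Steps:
$E{\left(Z \right)} = 0$
$\left(-123 - 259\right) E{\left(-2 \right)} = \left(-123 - 259\right) 0 = \left(-382\right) 0 = 0$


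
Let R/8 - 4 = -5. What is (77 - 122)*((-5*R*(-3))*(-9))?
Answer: -48600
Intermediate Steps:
R = -8 (R = 32 + 8*(-5) = 32 - 40 = -8)
(77 - 122)*((-5*R*(-3))*(-9)) = (77 - 122)*((-5*(-8)*(-3))*(-9)) = -45*40*(-3)*(-9) = -(-5400)*(-9) = -45*1080 = -48600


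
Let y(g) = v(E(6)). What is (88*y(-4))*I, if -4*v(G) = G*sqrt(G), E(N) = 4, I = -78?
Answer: 13728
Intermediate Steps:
v(G) = -G**(3/2)/4 (v(G) = -G*sqrt(G)/4 = -G**(3/2)/4)
y(g) = -2 (y(g) = -4**(3/2)/4 = -1/4*8 = -2)
(88*y(-4))*I = (88*(-2))*(-78) = -176*(-78) = 13728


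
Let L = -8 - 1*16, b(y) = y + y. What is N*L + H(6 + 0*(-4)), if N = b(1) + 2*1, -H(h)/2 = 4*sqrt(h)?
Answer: -96 - 8*sqrt(6) ≈ -115.60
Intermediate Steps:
b(y) = 2*y
H(h) = -8*sqrt(h)
N = 4 (N = 2*1 + 2*1 = 2 + 2 = 4)
L = -24 (L = -8 - 16 = -24)
N*L + H(6 + 0*(-4)) = 4*(-24) - 8*sqrt(6 + 0*(-4)) = -96 - 8*sqrt(6 + 0) = -96 - 8*sqrt(6)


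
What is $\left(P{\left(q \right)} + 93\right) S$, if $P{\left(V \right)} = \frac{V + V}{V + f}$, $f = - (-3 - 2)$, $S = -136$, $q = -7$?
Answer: $-13600$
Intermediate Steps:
$f = 5$ ($f = \left(-1\right) \left(-5\right) = 5$)
$P{\left(V \right)} = \frac{2 V}{5 + V}$ ($P{\left(V \right)} = \frac{V + V}{V + 5} = \frac{2 V}{5 + V}$)
$\left(P{\left(q \right)} + 93\right) S = \left(2 \left(-7\right) \frac{1}{5 - 7} + 93\right) \left(-136\right) = \left(2 \left(-7\right) \frac{1}{-2} + 93\right) \left(-136\right) = \left(2 \left(-7\right) \left(- \frac{1}{2}\right) + 93\right) \left(-136\right) = \left(7 + 93\right) \left(-136\right) = 100 \left(-136\right) = -13600$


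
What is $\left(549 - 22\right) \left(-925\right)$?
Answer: $-487475$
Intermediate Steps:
$\left(549 - 22\right) \left(-925\right) = 527 \left(-925\right) = -487475$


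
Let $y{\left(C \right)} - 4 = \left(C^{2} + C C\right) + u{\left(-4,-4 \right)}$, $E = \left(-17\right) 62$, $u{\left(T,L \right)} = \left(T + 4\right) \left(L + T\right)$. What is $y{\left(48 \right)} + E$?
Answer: $3558$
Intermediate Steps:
$u{\left(T,L \right)} = \left(4 + T\right) \left(L + T\right)$
$E = -1054$
$y{\left(C \right)} = 4 + 2 C^{2}$ ($y{\left(C \right)} = 4 + \left(\left(C^{2} + C C\right) + \left(\left(-4\right)^{2} + 4 \left(-4\right) + 4 \left(-4\right) - -16\right)\right) = 4 + \left(\left(C^{2} + C^{2}\right) + \left(16 - 16 - 16 + 16\right)\right) = 4 + \left(2 C^{2} + 0\right) = 4 + 2 C^{2}$)
$y{\left(48 \right)} + E = \left(4 + 2 \cdot 48^{2}\right) - 1054 = \left(4 + 2 \cdot 2304\right) - 1054 = \left(4 + 4608\right) - 1054 = 4612 - 1054 = 3558$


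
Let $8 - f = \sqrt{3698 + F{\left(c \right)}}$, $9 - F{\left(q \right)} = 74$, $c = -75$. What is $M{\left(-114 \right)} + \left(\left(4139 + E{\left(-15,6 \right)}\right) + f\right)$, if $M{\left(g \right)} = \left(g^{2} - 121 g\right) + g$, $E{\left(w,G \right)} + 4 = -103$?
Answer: $30716 - \sqrt{3633} \approx 30656.0$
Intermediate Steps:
$F{\left(q \right)} = -65$ ($F{\left(q \right)} = 9 - 74 = -65$)
$f = 8 - \sqrt{3633}$ ($f = 8 - \sqrt{3698 - 65} = 8 - \sqrt{3633} \approx -52.274$)
$E{\left(w,G \right)} = -107$ ($E{\left(w,G \right)} = -4 - 103 = -107$)
$M{\left(g \right)} = g^{2} - 120 g$
$M{\left(-114 \right)} + \left(\left(4139 + E{\left(-15,6 \right)}\right) + f\right) = - 114 \left(-120 - 114\right) + \left(\left(4139 - 107\right) + \left(8 - \sqrt{3633}\right)\right) = \left(-114\right) \left(-234\right) + \left(4032 + \left(8 - \sqrt{3633}\right)\right) = 26676 + \left(4040 - \sqrt{3633}\right) = 30716 - \sqrt{3633}$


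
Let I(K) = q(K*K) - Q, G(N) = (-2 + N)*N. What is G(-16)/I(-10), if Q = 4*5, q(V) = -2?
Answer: -144/11 ≈ -13.091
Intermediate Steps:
G(N) = N*(-2 + N)
Q = 20
I(K) = -22 (I(K) = -2 - 1*20 = -2 - 20 = -22)
G(-16)/I(-10) = -16*(-2 - 16)/(-22) = -16*(-18)*(-1/22) = 288*(-1/22) = -144/11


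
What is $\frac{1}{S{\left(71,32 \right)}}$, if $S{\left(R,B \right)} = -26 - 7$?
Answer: $- \frac{1}{33} \approx -0.030303$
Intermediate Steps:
$S{\left(R,B \right)} = -33$ ($S{\left(R,B \right)} = -26 - 7 = -33$)
$\frac{1}{S{\left(71,32 \right)}} = \frac{1}{-33} = - \frac{1}{33}$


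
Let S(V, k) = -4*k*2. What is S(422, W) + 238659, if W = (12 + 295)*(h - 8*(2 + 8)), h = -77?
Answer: 624251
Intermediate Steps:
W = -48199 (W = (12 + 295)*(-77 - 8*(2 + 8)) = 307*(-77 - 8*10) = 307*(-77 - 80) = 307*(-157) = -48199)
S(V, k) = -8*k
S(422, W) + 238659 = -8*(-48199) + 238659 = 385592 + 238659 = 624251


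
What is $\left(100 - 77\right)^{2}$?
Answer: $529$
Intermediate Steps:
$\left(100 - 77\right)^{2} = 23^{2} = 529$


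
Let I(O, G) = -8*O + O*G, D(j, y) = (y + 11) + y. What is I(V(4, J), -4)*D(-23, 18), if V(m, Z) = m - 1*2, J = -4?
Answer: -1128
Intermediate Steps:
D(j, y) = 11 + 2*y (D(j, y) = (11 + y) + y = 11 + 2*y)
V(m, Z) = -2 + m (V(m, Z) = m - 2 = -2 + m)
I(O, G) = -8*O + G*O
I(V(4, J), -4)*D(-23, 18) = ((-2 + 4)*(-8 - 4))*(11 + 2*18) = (2*(-12))*(11 + 36) = -24*47 = -1128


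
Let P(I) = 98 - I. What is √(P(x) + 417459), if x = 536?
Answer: √417021 ≈ 645.77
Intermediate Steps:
√(P(x) + 417459) = √((98 - 1*536) + 417459) = √((98 - 536) + 417459) = √(-438 + 417459) = √417021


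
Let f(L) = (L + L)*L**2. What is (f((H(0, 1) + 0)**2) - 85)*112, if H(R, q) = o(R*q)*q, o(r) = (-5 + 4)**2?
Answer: -9296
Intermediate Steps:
o(r) = 1 (o(r) = (-1)**2 = 1)
H(R, q) = q (H(R, q) = 1*q = q)
f(L) = 2*L**3 (f(L) = (2*L)*L**2 = 2*L**3)
(f((H(0, 1) + 0)**2) - 85)*112 = (2*((1 + 0)**2)**3 - 85)*112 = (2*(1**2)**3 - 85)*112 = (2*1**3 - 85)*112 = (2*1 - 85)*112 = (2 - 85)*112 = -83*112 = -9296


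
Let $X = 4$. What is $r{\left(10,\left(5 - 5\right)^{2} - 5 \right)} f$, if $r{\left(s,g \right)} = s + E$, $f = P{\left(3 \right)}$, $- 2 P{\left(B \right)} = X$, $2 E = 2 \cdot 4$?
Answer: $-28$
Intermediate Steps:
$E = 4$ ($E = \frac{2 \cdot 4}{2} = \frac{1}{2} \cdot 8 = 4$)
$P{\left(B \right)} = -2$ ($P{\left(B \right)} = \left(- \frac{1}{2}\right) 4 = -2$)
$f = -2$
$r{\left(s,g \right)} = 4 + s$ ($r{\left(s,g \right)} = s + 4 = 4 + s$)
$r{\left(10,\left(5 - 5\right)^{2} - 5 \right)} f = \left(4 + 10\right) \left(-2\right) = 14 \left(-2\right) = -28$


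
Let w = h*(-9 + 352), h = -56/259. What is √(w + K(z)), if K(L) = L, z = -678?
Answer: 11*I*√8510/37 ≈ 27.426*I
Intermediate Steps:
h = -8/37 (h = -56*1/259 = -8/37 ≈ -0.21622)
w = -2744/37 (w = -8*(-9 + 352)/37 = -8/37*343 = -2744/37 ≈ -74.162)
√(w + K(z)) = √(-2744/37 - 678) = √(-27830/37) = 11*I*√8510/37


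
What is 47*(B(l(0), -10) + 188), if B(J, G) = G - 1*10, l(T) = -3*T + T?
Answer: 7896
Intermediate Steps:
l(T) = -2*T
B(J, G) = -10 + G (B(J, G) = G - 10 = -10 + G)
47*(B(l(0), -10) + 188) = 47*((-10 - 10) + 188) = 47*(-20 + 188) = 47*168 = 7896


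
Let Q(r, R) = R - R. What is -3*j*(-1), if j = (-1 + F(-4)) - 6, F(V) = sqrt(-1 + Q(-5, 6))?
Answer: -21 + 3*I ≈ -21.0 + 3.0*I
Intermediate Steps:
Q(r, R) = 0
F(V) = I (F(V) = sqrt(-1 + 0) = sqrt(-1) = I)
j = -7 + I (j = (-1 + I) - 6 = -7 + I ≈ -7.0 + 1.0*I)
-3*j*(-1) = -3*(-7 + I)*(-1) = (21 - 3*I)*(-1) = -21 + 3*I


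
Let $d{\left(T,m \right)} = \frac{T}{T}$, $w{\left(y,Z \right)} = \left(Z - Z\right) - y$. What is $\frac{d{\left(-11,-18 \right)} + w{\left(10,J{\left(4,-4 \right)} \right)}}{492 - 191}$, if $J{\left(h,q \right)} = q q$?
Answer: $- \frac{9}{301} \approx -0.0299$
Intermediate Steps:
$J{\left(h,q \right)} = q^{2}$
$w{\left(y,Z \right)} = - y$ ($w{\left(y,Z \right)} = 0 - y = - y$)
$d{\left(T,m \right)} = 1$
$\frac{d{\left(-11,-18 \right)} + w{\left(10,J{\left(4,-4 \right)} \right)}}{492 - 191} = \frac{1 - 10}{492 - 191} = \frac{1 - 10}{301} = \left(-9\right) \frac{1}{301} = - \frac{9}{301}$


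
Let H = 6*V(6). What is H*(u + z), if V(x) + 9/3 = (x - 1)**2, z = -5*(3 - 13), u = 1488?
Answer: 203016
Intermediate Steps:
z = 50 (z = -5*(-10) = 50)
V(x) = -3 + (-1 + x)**2 (V(x) = -3 + (x - 1)**2 = -3 + (-1 + x)**2)
H = 132 (H = 6*(-3 + (-1 + 6)**2) = 6*(-3 + 5**2) = 6*(-3 + 25) = 6*22 = 132)
H*(u + z) = 132*(1488 + 50) = 132*1538 = 203016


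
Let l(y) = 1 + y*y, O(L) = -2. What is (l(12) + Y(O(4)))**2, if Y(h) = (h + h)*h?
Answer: 23409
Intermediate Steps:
Y(h) = 2*h**2 (Y(h) = (2*h)*h = 2*h**2)
l(y) = 1 + y**2
(l(12) + Y(O(4)))**2 = ((1 + 12**2) + 2*(-2)**2)**2 = ((1 + 144) + 2*4)**2 = (145 + 8)**2 = 153**2 = 23409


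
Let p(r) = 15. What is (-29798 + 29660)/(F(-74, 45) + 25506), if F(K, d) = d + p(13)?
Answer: -23/4261 ≈ -0.0053978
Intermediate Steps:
F(K, d) = 15 + d (F(K, d) = d + 15 = 15 + d)
(-29798 + 29660)/(F(-74, 45) + 25506) = (-29798 + 29660)/((15 + 45) + 25506) = -138/(60 + 25506) = -138/25566 = -138*1/25566 = -23/4261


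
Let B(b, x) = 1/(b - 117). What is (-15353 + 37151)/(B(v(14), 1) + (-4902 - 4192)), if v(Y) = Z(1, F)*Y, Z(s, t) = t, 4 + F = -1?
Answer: -4076226/1700579 ≈ -2.3970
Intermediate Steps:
F = -5 (F = -4 - 1 = -5)
v(Y) = -5*Y
B(b, x) = 1/(-117 + b)
(-15353 + 37151)/(B(v(14), 1) + (-4902 - 4192)) = (-15353 + 37151)/(1/(-117 - 5*14) + (-4902 - 4192)) = 21798/(1/(-117 - 70) - 9094) = 21798/(1/(-187) - 9094) = 21798/(-1/187 - 9094) = 21798/(-1700579/187) = 21798*(-187/1700579) = -4076226/1700579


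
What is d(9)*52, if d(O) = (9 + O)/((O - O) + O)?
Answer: 104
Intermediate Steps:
d(O) = (9 + O)/O (d(O) = (9 + O)/(0 + O) = (9 + O)/O)
d(9)*52 = ((9 + 9)/9)*52 = ((1/9)*18)*52 = 2*52 = 104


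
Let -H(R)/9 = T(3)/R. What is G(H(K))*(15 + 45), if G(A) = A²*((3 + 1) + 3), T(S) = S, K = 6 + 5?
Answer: 306180/121 ≈ 2530.4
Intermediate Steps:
K = 11
H(R) = -27/R
G(A) = 7*A² (G(A) = A²*(4 + 3) = A²*7 = 7*A²)
G(H(K))*(15 + 45) = (7*(-27/11)²)*(15 + 45) = (7*(-27*1/11)²)*60 = (7*(-27/11)²)*60 = (7*(729/121))*60 = (5103/121)*60 = 306180/121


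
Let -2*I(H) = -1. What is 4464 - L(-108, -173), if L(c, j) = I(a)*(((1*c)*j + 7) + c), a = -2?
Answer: -9655/2 ≈ -4827.5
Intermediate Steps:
I(H) = 1/2 (I(H) = -1/2*(-1) = 1/2)
L(c, j) = 7/2 + c/2 + c*j/2 (L(c, j) = (((1*c)*j + 7) + c)/2 = ((c*j + 7) + c)/2 = ((7 + c*j) + c)/2 = (7 + c + c*j)/2 = 7/2 + c/2 + c*j/2)
4464 - L(-108, -173) = 4464 - (7/2 + (1/2)*(-108) + (1/2)*(-108)*(-173)) = 4464 - (7/2 - 54 + 9342) = 4464 - 1*18583/2 = 4464 - 18583/2 = -9655/2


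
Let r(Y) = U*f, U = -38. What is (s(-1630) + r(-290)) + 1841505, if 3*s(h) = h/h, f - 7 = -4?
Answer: 5524174/3 ≈ 1.8414e+6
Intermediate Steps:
f = 3 (f = 7 - 4 = 3)
s(h) = ⅓ (s(h) = (h/h)/3 = (⅓)*1 = ⅓)
r(Y) = -114 (r(Y) = -38*3 = -114)
(s(-1630) + r(-290)) + 1841505 = (⅓ - 114) + 1841505 = -341/3 + 1841505 = 5524174/3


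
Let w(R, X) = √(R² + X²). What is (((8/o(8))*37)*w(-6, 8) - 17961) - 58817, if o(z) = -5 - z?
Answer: -1001074/13 ≈ -77006.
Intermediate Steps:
(((8/o(8))*37)*w(-6, 8) - 17961) - 58817 = (((8/(-5 - 1*8))*37)*√((-6)² + 8²) - 17961) - 58817 = (((8/(-5 - 8))*37)*√(36 + 64) - 17961) - 58817 = (((8/(-13))*37)*√100 - 17961) - 58817 = (((8*(-1/13))*37)*10 - 17961) - 58817 = (-8/13*37*10 - 17961) - 58817 = (-296/13*10 - 17961) - 58817 = (-2960/13 - 17961) - 58817 = -236453/13 - 58817 = -1001074/13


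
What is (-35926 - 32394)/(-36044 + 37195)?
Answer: -68320/1151 ≈ -59.357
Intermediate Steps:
(-35926 - 32394)/(-36044 + 37195) = -68320/1151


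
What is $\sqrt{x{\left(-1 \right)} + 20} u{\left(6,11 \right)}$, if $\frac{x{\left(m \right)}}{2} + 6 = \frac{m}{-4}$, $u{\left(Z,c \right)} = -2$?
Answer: $- \sqrt{34} \approx -5.8309$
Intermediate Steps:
$x{\left(m \right)} = -12 - \frac{m}{2}$ ($x{\left(m \right)} = -12 + 2 \frac{m}{-4} = -12 + 2 m \left(- \frac{1}{4}\right) = -12 + 2 \left(- \frac{m}{4}\right) = -12 - \frac{m}{2}$)
$\sqrt{x{\left(-1 \right)} + 20} u{\left(6,11 \right)} = \sqrt{\left(-12 - - \frac{1}{2}\right) + 20} \left(-2\right) = \sqrt{\left(-12 + \frac{1}{2}\right) + 20} \left(-2\right) = \sqrt{- \frac{23}{2} + 20} \left(-2\right) = \sqrt{\frac{17}{2}} \left(-2\right) = \frac{\sqrt{34}}{2} \left(-2\right) = - \sqrt{34}$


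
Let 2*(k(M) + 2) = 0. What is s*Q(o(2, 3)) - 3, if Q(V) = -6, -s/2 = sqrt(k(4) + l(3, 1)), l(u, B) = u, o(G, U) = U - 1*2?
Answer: 9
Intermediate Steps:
o(G, U) = -2 + U (o(G, U) = U - 2 = -2 + U)
k(M) = -2 (k(M) = -2 + (1/2)*0 = -2 + 0 = -2)
s = -2 (s = -2*sqrt(-2 + 3) = -2*sqrt(1) = -2*1 = -2)
s*Q(o(2, 3)) - 3 = -2*(-6) - 3 = 12 - 3 = 9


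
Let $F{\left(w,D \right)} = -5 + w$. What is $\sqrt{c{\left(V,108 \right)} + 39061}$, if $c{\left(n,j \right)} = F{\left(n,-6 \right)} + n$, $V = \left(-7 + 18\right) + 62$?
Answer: $\sqrt{39202} \approx 197.99$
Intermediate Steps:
$V = 73$ ($V = 11 + 62 = 73$)
$c{\left(n,j \right)} = -5 + 2 n$ ($c{\left(n,j \right)} = \left(-5 + n\right) + n = -5 + 2 n$)
$\sqrt{c{\left(V,108 \right)} + 39061} = \sqrt{\left(-5 + 2 \cdot 73\right) + 39061} = \sqrt{\left(-5 + 146\right) + 39061} = \sqrt{141 + 39061} = \sqrt{39202}$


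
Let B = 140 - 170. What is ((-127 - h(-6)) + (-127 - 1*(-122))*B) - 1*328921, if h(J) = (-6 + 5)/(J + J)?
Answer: -3946777/12 ≈ -3.2890e+5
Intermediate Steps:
h(J) = -1/(2*J)
B = -30
((-127 - h(-6)) + (-127 - 1*(-122))*B) - 1*328921 = ((-127 - (-1)/(2*(-6))) + (-127 - 1*(-122))*(-30)) - 1*328921 = ((-127 - (-1)*(-1)/(2*6)) + (-127 + 122)*(-30)) - 328921 = ((-127 - 1*1/12) - 5*(-30)) - 328921 = ((-127 - 1/12) + 150) - 328921 = (-1525/12 + 150) - 328921 = 275/12 - 328921 = -3946777/12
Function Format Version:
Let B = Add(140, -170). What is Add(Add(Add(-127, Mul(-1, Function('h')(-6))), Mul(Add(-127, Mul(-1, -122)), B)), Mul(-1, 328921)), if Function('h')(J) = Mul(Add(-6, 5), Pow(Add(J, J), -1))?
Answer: Rational(-3946777, 12) ≈ -3.2890e+5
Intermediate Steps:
Function('h')(J) = Mul(Rational(-1, 2), Pow(J, -1)) (Function('h')(J) = Mul(-1, Pow(Mul(2, J), -1)) = Mul(-1, Mul(Rational(1, 2), Pow(J, -1))) = Mul(Rational(-1, 2), Pow(J, -1)))
B = -30
Add(Add(Add(-127, Mul(-1, Function('h')(-6))), Mul(Add(-127, Mul(-1, -122)), B)), Mul(-1, 328921)) = Add(Add(Add(-127, Mul(-1, Mul(Rational(-1, 2), Pow(-6, -1)))), Mul(Add(-127, Mul(-1, -122)), -30)), Mul(-1, 328921)) = Add(Add(Add(-127, Mul(-1, Mul(Rational(-1, 2), Rational(-1, 6)))), Mul(Add(-127, 122), -30)), -328921) = Add(Add(Add(-127, Mul(-1, Rational(1, 12))), Mul(-5, -30)), -328921) = Add(Add(Add(-127, Rational(-1, 12)), 150), -328921) = Add(Add(Rational(-1525, 12), 150), -328921) = Add(Rational(275, 12), -328921) = Rational(-3946777, 12)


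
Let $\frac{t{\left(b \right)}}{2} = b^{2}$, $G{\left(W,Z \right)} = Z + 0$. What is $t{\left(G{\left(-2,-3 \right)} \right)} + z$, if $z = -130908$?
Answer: $-130890$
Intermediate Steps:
$G{\left(W,Z \right)} = Z$
$t{\left(b \right)} = 2 b^{2}$
$t{\left(G{\left(-2,-3 \right)} \right)} + z = 2 \left(-3\right)^{2} - 130908 = 2 \cdot 9 - 130908 = 18 - 130908 = -130890$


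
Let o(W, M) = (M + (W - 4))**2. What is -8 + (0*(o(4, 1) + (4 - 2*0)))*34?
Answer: -8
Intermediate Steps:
o(W, M) = (-4 + M + W)**2 (o(W, M) = (M + (-4 + W))**2 = (-4 + M + W)**2)
-8 + (0*(o(4, 1) + (4 - 2*0)))*34 = -8 + (0*((-4 + 1 + 4)**2 + (4 - 2*0)))*34 = -8 + (0*(1**2 + (4 + 0)))*34 = -8 + (0*(1 + 4))*34 = -8 + (0*5)*34 = -8 + 0*34 = -8 + 0 = -8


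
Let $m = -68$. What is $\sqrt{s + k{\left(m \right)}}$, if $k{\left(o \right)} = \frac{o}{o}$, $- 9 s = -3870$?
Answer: $\sqrt{431} \approx 20.761$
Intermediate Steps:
$s = 430$ ($s = \left(- \frac{1}{9}\right) \left(-3870\right) = 430$)
$k{\left(o \right)} = 1$
$\sqrt{s + k{\left(m \right)}} = \sqrt{430 + 1} = \sqrt{431}$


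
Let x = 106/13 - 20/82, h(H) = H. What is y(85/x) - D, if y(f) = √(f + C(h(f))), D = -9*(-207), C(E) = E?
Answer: -1863 + √82615/62 ≈ -1858.4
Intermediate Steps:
x = 4216/533 (x = 106*(1/13) - 20*1/82 = 106/13 - 10/41 = 4216/533 ≈ 7.9099)
D = 1863
y(f) = √2*√f (y(f) = √(f + f) = √(2*f) = √2*√f)
y(85/x) - D = √2*√(85/(4216/533)) - 1*1863 = √2*√(85*(533/4216)) - 1863 = √2*√(2665/248) - 1863 = √2*(√165230/124) - 1863 = √82615/62 - 1863 = -1863 + √82615/62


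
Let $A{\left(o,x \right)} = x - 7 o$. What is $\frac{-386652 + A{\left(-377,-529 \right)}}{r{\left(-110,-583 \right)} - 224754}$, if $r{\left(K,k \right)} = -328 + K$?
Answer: $\frac{192271}{112596} \approx 1.7076$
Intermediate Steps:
$\frac{-386652 + A{\left(-377,-529 \right)}}{r{\left(-110,-583 \right)} - 224754} = \frac{-386652 - -2110}{\left(-328 - 110\right) - 224754} = \frac{-386652 + \left(-529 + 2639\right)}{-438 - 224754} = \frac{-386652 + 2110}{-225192} = \left(-384542\right) \left(- \frac{1}{225192}\right) = \frac{192271}{112596}$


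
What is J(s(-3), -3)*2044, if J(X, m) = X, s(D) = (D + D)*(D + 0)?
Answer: 36792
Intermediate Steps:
s(D) = 2*D² (s(D) = (2*D)*D = 2*D²)
J(s(-3), -3)*2044 = (2*(-3)²)*2044 = (2*9)*2044 = 18*2044 = 36792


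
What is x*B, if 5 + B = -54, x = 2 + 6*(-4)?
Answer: 1298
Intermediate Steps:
x = -22 (x = 2 - 24 = -22)
B = -59 (B = -5 - 54 = -59)
x*B = -22*(-59) = 1298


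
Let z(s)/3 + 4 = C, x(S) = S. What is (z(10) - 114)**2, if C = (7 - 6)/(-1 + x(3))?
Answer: 62001/4 ≈ 15500.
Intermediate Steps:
C = 1/2 (C = (7 - 6)/(-1 + 3) = 1/2 ≈ 0.50000)
z(s) = -21/2 (z(s) = -12 + 3*(1/2) = -12 + 3/2 = -21/2)
(z(10) - 114)**2 = (-21/2 - 114)**2 = (-249/2)**2 = 62001/4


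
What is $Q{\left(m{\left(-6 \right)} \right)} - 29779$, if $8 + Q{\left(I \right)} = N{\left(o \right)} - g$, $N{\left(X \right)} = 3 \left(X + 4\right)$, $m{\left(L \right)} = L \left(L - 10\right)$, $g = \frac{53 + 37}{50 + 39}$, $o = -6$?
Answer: $- \frac{2651667}{89} \approx -29794.0$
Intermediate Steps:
$g = \frac{90}{89} \approx 1.0112$
$m{\left(L \right)} = L \left(-10 + L\right)$
$N{\left(X \right)} = 12 + 3 X$ ($N{\left(X \right)} = 3 \left(4 + X\right) = 12 + 3 X$)
$Q{\left(I \right)} = - \frac{1336}{89}$ ($Q{\left(I \right)} = -8 + \left(\left(12 + 3 \left(-6\right)\right) - \frac{90}{89}\right) = -8 + \left(\left(12 - 18\right) - \frac{90}{89}\right) = -8 - \frac{624}{89} = - \frac{1336}{89}$)
$Q{\left(m{\left(-6 \right)} \right)} - 29779 = - \frac{1336}{89} - 29779 = - \frac{2651667}{89}$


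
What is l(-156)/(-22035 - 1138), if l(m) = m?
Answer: 156/23173 ≈ 0.0067320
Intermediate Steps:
l(-156)/(-22035 - 1138) = -156/(-22035 - 1138) = -156/(-23173) = -156*(-1/23173) = 156/23173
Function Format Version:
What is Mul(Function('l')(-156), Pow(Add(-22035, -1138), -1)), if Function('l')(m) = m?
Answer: Rational(156, 23173) ≈ 0.0067320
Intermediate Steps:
Mul(Function('l')(-156), Pow(Add(-22035, -1138), -1)) = Mul(-156, Pow(Add(-22035, -1138), -1)) = Mul(-156, Pow(-23173, -1)) = Mul(-156, Rational(-1, 23173)) = Rational(156, 23173)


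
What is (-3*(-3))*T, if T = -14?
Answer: -126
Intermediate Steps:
(-3*(-3))*T = -3*(-3)*(-14) = 9*(-14) = -126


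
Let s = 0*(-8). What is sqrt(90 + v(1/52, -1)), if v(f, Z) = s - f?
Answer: sqrt(60827)/26 ≈ 9.4858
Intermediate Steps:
s = 0
v(f, Z) = -f (v(f, Z) = 0 - f = -f)
sqrt(90 + v(1/52, -1)) = sqrt(90 - 1/52) = sqrt(4679/52) = sqrt(60827)/26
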